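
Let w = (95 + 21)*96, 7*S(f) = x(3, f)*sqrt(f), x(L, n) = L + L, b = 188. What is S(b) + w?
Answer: 11136 + 12*sqrt(47)/7 ≈ 11148.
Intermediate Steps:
x(L, n) = 2*L
S(f) = 6*sqrt(f)/7 (S(f) = ((2*3)*sqrt(f))/7 = (6*sqrt(f))/7 = 6*sqrt(f)/7)
w = 11136 (w = 116*96 = 11136)
S(b) + w = 6*sqrt(188)/7 + 11136 = 6*(2*sqrt(47))/7 + 11136 = 12*sqrt(47)/7 + 11136 = 11136 + 12*sqrt(47)/7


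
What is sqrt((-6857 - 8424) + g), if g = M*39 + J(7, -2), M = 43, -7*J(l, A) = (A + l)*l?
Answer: I*sqrt(13609) ≈ 116.66*I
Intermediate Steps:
J(l, A) = -l*(A + l)/7 (J(l, A) = -(A + l)*l/7 = -l*(A + l)/7)
g = 1672 (g = 43*39 - 1/7*7*(-2 + 7) = 1677 - 1/7*7*5 = 1677 - 5 = 1672)
sqrt((-6857 - 8424) + g) = sqrt((-6857 - 8424) + 1672) = sqrt(-15281 + 1672) = sqrt(-13609) = I*sqrt(13609)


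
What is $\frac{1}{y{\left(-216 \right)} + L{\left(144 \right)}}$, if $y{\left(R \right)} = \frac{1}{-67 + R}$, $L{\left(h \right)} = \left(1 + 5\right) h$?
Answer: $\frac{283}{244511} \approx 0.0011574$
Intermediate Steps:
$L{\left(h \right)} = 6 h$
$\frac{1}{y{\left(-216 \right)} + L{\left(144 \right)}} = \frac{1}{\frac{1}{-67 - 216} + 6 \cdot 144} = \frac{1}{\frac{1}{-283} + 864} = \frac{1}{- \frac{1}{283} + 864} = \frac{1}{\frac{244511}{283}} = \frac{283}{244511}$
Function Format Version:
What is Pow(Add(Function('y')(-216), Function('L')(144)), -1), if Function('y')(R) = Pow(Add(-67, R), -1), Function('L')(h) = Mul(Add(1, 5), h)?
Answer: Rational(283, 244511) ≈ 0.0011574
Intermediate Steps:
Function('L')(h) = Mul(6, h)
Pow(Add(Function('y')(-216), Function('L')(144)), -1) = Pow(Add(Pow(Add(-67, -216), -1), Mul(6, 144)), -1) = Pow(Add(Pow(-283, -1), 864), -1) = Pow(Add(Rational(-1, 283), 864), -1) = Pow(Rational(244511, 283), -1) = Rational(283, 244511)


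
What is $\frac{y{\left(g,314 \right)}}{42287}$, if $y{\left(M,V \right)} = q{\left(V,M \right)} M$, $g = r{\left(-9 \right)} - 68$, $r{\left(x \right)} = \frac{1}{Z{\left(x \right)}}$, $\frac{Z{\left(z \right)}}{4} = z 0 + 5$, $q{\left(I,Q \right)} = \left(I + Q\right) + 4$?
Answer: $- \frac{6796359}{16914800} \approx -0.4018$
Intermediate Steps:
$q{\left(I,Q \right)} = 4 + I + Q$
$Z{\left(z \right)} = 20$ ($Z{\left(z \right)} = 4 \left(z 0 + 5\right) = 4 \left(0 + 5\right) = 4 \cdot 5 = 20$)
$r{\left(x \right)} = \frac{1}{20}$
$g = - \frac{1359}{20}$ ($g = \frac{1}{20} - 68 = - \frac{1359}{20} \approx -67.95$)
$y{\left(M,V \right)} = M \left(4 + M + V\right)$ ($y{\left(M,V \right)} = \left(4 + V + M\right) M = \left(4 + M + V\right) M = M \left(4 + M + V\right)$)
$\frac{y{\left(g,314 \right)}}{42287} = \frac{\left(- \frac{1359}{20}\right) \left(4 - \frac{1359}{20} + 314\right)}{42287} = \left(- \frac{1359}{20}\right) \frac{5001}{20} \cdot \frac{1}{42287} = \left(- \frac{6796359}{400}\right) \frac{1}{42287} = - \frac{6796359}{16914800}$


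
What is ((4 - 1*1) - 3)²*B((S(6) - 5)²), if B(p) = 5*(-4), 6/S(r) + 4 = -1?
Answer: 0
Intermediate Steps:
S(r) = -6/5 (S(r) = 6/(-4 - 1) = 6/(-5) = 6*(-⅕) = -6/5)
B(p) = -20
((4 - 1*1) - 3)²*B((S(6) - 5)²) = ((4 - 1*1) - 3)²*(-20) = ((4 - 1) - 3)²*(-20) = (3 - 3)²*(-20) = 0²*(-20) = 0*(-20) = 0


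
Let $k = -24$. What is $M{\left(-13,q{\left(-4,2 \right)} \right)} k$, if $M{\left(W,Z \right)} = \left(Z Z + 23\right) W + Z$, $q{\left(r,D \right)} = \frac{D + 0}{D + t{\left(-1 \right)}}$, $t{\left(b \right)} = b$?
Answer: $8376$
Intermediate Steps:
$q{\left(r,D \right)} = \frac{D}{-1 + D}$ ($q{\left(r,D \right)} = \frac{D + 0}{D - 1} = \frac{D}{-1 + D}$)
$M{\left(W,Z \right)} = Z + W \left(23 + Z^{2}\right)$ ($M{\left(W,Z \right)} = \left(Z^{2} + 23\right) W + Z = \left(23 + Z^{2}\right) W + Z = W \left(23 + Z^{2}\right) + Z = Z + W \left(23 + Z^{2}\right)$)
$M{\left(-13,q{\left(-4,2 \right)} \right)} k = \left(\frac{2}{-1 + 2} + 23 \left(-13\right) - 13 \left(\frac{2}{-1 + 2}\right)^{2}\right) \left(-24\right) = \left(\frac{2}{1} - 299 - 13 \left(\frac{2}{1}\right)^{2}\right) \left(-24\right) = \left(2 \cdot 1 - 299 - 13 \left(2 \cdot 1\right)^{2}\right) \left(-24\right) = \left(2 - 299 - 13 \cdot 2^{2}\right) \left(-24\right) = \left(2 - 299 - 52\right) \left(-24\right) = \left(-349\right) \left(-24\right) = 8376$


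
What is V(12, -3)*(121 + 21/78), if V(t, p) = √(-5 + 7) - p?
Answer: 9459/26 + 3153*√2/26 ≈ 535.31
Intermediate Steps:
V(t, p) = √2 - p
V(12, -3)*(121 + 21/78) = (√2 - 1*(-3))*(121 + 21/78) = (√2 + 3)*(121 + 21*(1/78)) = (3 + √2)*(121 + 7/26) = (3 + √2)*(3153/26) = 9459/26 + 3153*√2/26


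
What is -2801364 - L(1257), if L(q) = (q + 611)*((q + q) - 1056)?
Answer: -5524908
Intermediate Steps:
L(q) = (-1056 + 2*q)*(611 + q) (L(q) = (611 + q)*(2*q - 1056) = (611 + q)*(-1056 + 2*q) = (-1056 + 2*q)*(611 + q))
-2801364 - L(1257) = -2801364 - (-645216 + 2*1257² + 166*1257) = -2801364 - (-645216 + 2*1580049 + 208662) = -2801364 - (-645216 + 3160098 + 208662) = -2801364 - 1*2723544 = -2801364 - 2723544 = -5524908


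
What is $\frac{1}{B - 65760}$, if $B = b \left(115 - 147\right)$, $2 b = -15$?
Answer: $- \frac{1}{65520} \approx -1.5263 \cdot 10^{-5}$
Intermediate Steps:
$b = - \frac{15}{2}$ ($b = \frac{1}{2} \left(-15\right) = - \frac{15}{2} \approx -7.5$)
$B = 240$ ($B = - \frac{15 \left(115 - 147\right)}{2} = \left(- \frac{15}{2}\right) \left(-32\right) = 240$)
$\frac{1}{B - 65760} = \frac{1}{240 - 65760} = \frac{1}{-65520} = - \frac{1}{65520}$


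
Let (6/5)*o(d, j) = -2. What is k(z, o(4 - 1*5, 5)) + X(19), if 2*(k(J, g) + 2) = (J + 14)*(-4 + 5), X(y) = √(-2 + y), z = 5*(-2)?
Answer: √17 ≈ 4.1231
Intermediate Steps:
o(d, j) = -5/3 (o(d, j) = (⅚)*(-2) = -5/3)
z = -10
k(J, g) = 5 + J/2 (k(J, g) = -2 + ((J + 14)*(-4 + 5))/2 = -2 + ((14 + J)*1)/2 = -2 + (14 + J)/2 = -2 + (7 + J/2) = 5 + J/2)
k(z, o(4 - 1*5, 5)) + X(19) = (5 + (½)*(-10)) + √(-2 + 19) = (5 - 5) + √17 = 0 + √17 = √17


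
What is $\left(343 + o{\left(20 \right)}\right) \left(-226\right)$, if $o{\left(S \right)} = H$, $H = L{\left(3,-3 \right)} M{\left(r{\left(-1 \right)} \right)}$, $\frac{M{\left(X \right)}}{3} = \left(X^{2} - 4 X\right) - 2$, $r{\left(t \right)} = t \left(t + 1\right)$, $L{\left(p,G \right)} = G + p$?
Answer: $-77518$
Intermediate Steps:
$r{\left(t \right)} = t \left(1 + t\right)$
$M{\left(X \right)} = -6 - 12 X + 3 X^{2}$ ($M{\left(X \right)} = 3 \left(\left(X^{2} - 4 X\right) - 2\right) = 3 \left(-2 + X^{2} - 4 X\right) = -6 - 12 X + 3 X^{2}$)
$H = 0$ ($H = \left(-3 + 3\right) \left(-6 - 12 \left(- (1 - 1)\right) + 3 \left(- (1 - 1)\right)^{2}\right) = 0 \left(-6 - 12 \left(\left(-1\right) 0\right) + 3 \left(\left(-1\right) 0\right)^{2}\right) = 0 \left(-6 - 0 + 3 \cdot 0^{2}\right) = 0 \left(-6 + 0 + 3 \cdot 0\right) = 0 \left(-6 + 0 + 0\right) = 0 \left(-6\right) = 0$)
$o{\left(S \right)} = 0$
$\left(343 + o{\left(20 \right)}\right) \left(-226\right) = \left(343 + 0\right) \left(-226\right) = 343 \left(-226\right) = -77518$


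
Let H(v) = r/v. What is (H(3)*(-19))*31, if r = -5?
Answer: 2945/3 ≈ 981.67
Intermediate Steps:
H(v) = -5/v
(H(3)*(-19))*31 = (-5/3*(-19))*31 = (-5*1/3*(-19))*31 = -5/3*(-19)*31 = (95/3)*31 = 2945/3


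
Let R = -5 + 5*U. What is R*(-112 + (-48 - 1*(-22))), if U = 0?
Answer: 690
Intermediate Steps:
R = -5 (R = -5 + 5*0 = -5 + 0 = -5)
R*(-112 + (-48 - 1*(-22))) = -5*(-112 + (-48 - 1*(-22))) = -5*(-112 + (-48 + 22)) = -5*(-112 - 26) = -5*(-138) = 690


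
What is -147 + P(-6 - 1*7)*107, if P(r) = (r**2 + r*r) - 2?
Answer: 35805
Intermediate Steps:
P(r) = -2 + 2*r**2 (P(r) = (r**2 + r**2) - 2 = 2*r**2 - 2 = -2 + 2*r**2)
-147 + P(-6 - 1*7)*107 = -147 + (-2 + 2*(-6 - 1*7)**2)*107 = -147 + (-2 + 2*(-6 - 7)**2)*107 = -147 + (-2 + 2*(-13)**2)*107 = -147 + (-2 + 2*169)*107 = -147 + (-2 + 338)*107 = -147 + 336*107 = -147 + 35952 = 35805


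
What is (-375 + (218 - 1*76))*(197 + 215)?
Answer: -95996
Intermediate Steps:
(-375 + (218 - 1*76))*(197 + 215) = (-375 + (218 - 76))*412 = (-375 + 142)*412 = -233*412 = -95996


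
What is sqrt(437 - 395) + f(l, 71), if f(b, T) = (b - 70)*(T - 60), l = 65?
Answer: -55 + sqrt(42) ≈ -48.519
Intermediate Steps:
f(b, T) = (-70 + b)*(-60 + T)
sqrt(437 - 395) + f(l, 71) = sqrt(437 - 395) + (4200 - 70*71 - 60*65 + 71*65) = sqrt(42) + (4200 - 4970 - 3900 + 4615) = sqrt(42) - 55 = -55 + sqrt(42)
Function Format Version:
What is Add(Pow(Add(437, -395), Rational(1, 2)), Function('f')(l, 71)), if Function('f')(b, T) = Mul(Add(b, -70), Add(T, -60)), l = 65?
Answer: Add(-55, Pow(42, Rational(1, 2))) ≈ -48.519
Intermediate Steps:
Function('f')(b, T) = Mul(Add(-70, b), Add(-60, T))
Add(Pow(Add(437, -395), Rational(1, 2)), Function('f')(l, 71)) = Add(Pow(Add(437, -395), Rational(1, 2)), Add(4200, Mul(-70, 71), Mul(-60, 65), Mul(71, 65))) = Add(Pow(42, Rational(1, 2)), Add(4200, -4970, -3900, 4615)) = Add(Pow(42, Rational(1, 2)), -55) = Add(-55, Pow(42, Rational(1, 2)))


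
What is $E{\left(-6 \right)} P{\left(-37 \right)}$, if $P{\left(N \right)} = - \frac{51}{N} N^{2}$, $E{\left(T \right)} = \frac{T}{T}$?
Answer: $1887$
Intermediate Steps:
$E{\left(T \right)} = 1$
$P{\left(N \right)} = - 51 N$
$E{\left(-6 \right)} P{\left(-37 \right)} = 1 \left(\left(-51\right) \left(-37\right)\right) = 1 \cdot 1887 = 1887$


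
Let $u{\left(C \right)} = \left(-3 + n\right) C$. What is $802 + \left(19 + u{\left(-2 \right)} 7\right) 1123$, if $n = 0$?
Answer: $69305$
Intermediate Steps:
$u{\left(C \right)} = - 3 C$ ($u{\left(C \right)} = \left(-3 + 0\right) C = - 3 C$)
$802 + \left(19 + u{\left(-2 \right)} 7\right) 1123 = 802 + \left(19 + \left(-3\right) \left(-2\right) 7\right) 1123 = 802 + \left(19 + 6 \cdot 7\right) 1123 = 802 + \left(19 + 42\right) 1123 = 802 + 61 \cdot 1123 = 802 + 68503 = 69305$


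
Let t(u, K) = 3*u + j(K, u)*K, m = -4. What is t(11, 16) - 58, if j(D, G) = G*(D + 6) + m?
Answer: 3783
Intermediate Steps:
j(D, G) = -4 + G*(6 + D) (j(D, G) = G*(D + 6) - 4 = G*(6 + D) - 4 = -4 + G*(6 + D))
t(u, K) = 3*u + K*(-4 + 6*u + K*u) (t(u, K) = 3*u + (-4 + 6*u + K*u)*K = 3*u + K*(-4 + 6*u + K*u))
t(11, 16) - 58 = (3*11 + 16*(-4 + 6*11 + 16*11)) - 58 = (33 + 16*(-4 + 66 + 176)) - 58 = (33 + 16*238) - 58 = (33 + 3808) - 58 = 3841 - 58 = 3783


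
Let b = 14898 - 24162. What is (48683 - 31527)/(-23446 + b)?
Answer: -8578/16355 ≈ -0.52449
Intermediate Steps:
b = -9264
(48683 - 31527)/(-23446 + b) = (48683 - 31527)/(-23446 - 9264) = 17156/(-32710) = 17156*(-1/32710) = -8578/16355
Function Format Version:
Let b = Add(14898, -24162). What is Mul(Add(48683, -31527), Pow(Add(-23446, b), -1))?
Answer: Rational(-8578, 16355) ≈ -0.52449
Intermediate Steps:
b = -9264
Mul(Add(48683, -31527), Pow(Add(-23446, b), -1)) = Mul(Add(48683, -31527), Pow(Add(-23446, -9264), -1)) = Mul(17156, Pow(-32710, -1)) = Mul(17156, Rational(-1, 32710)) = Rational(-8578, 16355)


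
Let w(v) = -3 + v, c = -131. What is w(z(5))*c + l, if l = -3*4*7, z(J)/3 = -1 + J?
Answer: -1263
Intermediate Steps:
z(J) = -3 + 3*J (z(J) = 3*(-1 + J) = -3 + 3*J)
l = -84 (l = -12*7 = -84)
w(z(5))*c + l = (-3 + (-3 + 3*5))*(-131) - 84 = (-3 + (-3 + 15))*(-131) - 84 = (-3 + 12)*(-131) - 84 = 9*(-131) - 84 = -1179 - 84 = -1263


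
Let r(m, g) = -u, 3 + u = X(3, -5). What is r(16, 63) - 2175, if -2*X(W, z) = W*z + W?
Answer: -2178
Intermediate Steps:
X(W, z) = -W/2 - W*z/2 (X(W, z) = -(W*z + W)/2 = -(W + W*z)/2 = -W/2 - W*z/2)
u = 3 (u = -3 - ½*3*(1 - 5) = -3 - ½*3*(-4) = -3 + 6 = 3)
r(m, g) = -3 (r(m, g) = -1*3 = -3)
r(16, 63) - 2175 = -3 - 2175 = -2178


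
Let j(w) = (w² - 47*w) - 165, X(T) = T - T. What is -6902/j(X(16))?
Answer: 6902/165 ≈ 41.830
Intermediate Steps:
X(T) = 0
j(w) = -165 + w² - 47*w
-6902/j(X(16)) = -6902/(-165 + 0² - 47*0) = -6902/(-165 + 0 + 0) = -6902/(-165) = -6902*(-1/165) = 6902/165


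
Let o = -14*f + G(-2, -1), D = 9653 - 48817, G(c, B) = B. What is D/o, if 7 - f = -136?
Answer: 39164/2003 ≈ 19.553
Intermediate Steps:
f = 143 (f = 7 - 1*(-136) = 7 + 136 = 143)
D = -39164
o = -2003 (o = -14*143 - 1 = -2002 - 1 = -2003)
D/o = -39164/(-2003) = -39164*(-1/2003) = 39164/2003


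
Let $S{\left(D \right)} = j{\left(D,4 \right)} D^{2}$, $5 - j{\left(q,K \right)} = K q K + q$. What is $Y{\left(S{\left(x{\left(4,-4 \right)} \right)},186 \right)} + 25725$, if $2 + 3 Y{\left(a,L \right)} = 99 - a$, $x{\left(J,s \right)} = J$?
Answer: $\frac{78280}{3} \approx 26093.0$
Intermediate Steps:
$j{\left(q,K \right)} = 5 - q - q K^{2}$ ($j{\left(q,K \right)} = 5 - \left(K q K + q\right) = 5 - \left(q K^{2} + q\right) = 5 - \left(q + q K^{2}\right) = 5 - q - q K^{2}$)
$S{\left(D \right)} = D^{2} \left(5 - 17 D\right)$ ($S{\left(D \right)} = \left(5 - D - D 4^{2}\right) D^{2} = \left(5 - D - D 16\right) D^{2} = \left(5 - D - 16 D\right) D^{2} = \left(5 - 17 D\right) D^{2} = D^{2} \left(5 - 17 D\right)$)
$Y{\left(a,L \right)} = \frac{97}{3} - \frac{a}{3}$ ($Y{\left(a,L \right)} = - \frac{2}{3} + \frac{99 - a}{3} = - \frac{2}{3} - \left(-33 + \frac{a}{3}\right) = \frac{97}{3} - \frac{a}{3}$)
$Y{\left(S{\left(x{\left(4,-4 \right)} \right)},186 \right)} + 25725 = \left(\frac{97}{3} - \frac{4^{2} \left(5 - 68\right)}{3}\right) + 25725 = \left(\frac{97}{3} - \frac{16 \left(5 - 68\right)}{3}\right) + 25725 = \left(\frac{97}{3} - \frac{16 \left(-63\right)}{3}\right) + 25725 = \left(\frac{97}{3} - -336\right) + 25725 = \left(\frac{97}{3} + 336\right) + 25725 = \frac{1105}{3} + 25725 = \frac{78280}{3}$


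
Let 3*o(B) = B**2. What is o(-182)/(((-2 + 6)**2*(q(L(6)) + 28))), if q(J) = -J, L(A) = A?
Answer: 8281/264 ≈ 31.367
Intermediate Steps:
o(B) = B**2/3
o(-182)/(((-2 + 6)**2*(q(L(6)) + 28))) = ((1/3)*(-182)**2)/(((-2 + 6)**2*(-1*6 + 28))) = ((1/3)*33124)/((4**2*(-6 + 28))) = 33124/(3*((16*22))) = (33124/3)/352 = (33124/3)*(1/352) = 8281/264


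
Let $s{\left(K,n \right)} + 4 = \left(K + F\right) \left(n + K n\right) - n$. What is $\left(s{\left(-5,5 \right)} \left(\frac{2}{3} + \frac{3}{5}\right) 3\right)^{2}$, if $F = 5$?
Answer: $\frac{29241}{25} \approx 1169.6$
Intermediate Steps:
$s{\left(K,n \right)} = -4 - n + \left(5 + K\right) \left(n + K n\right)$ ($s{\left(K,n \right)} = -4 - \left(n - \left(K + 5\right) \left(n + K n\right)\right) = -4 - \left(n - \left(5 + K\right) \left(n + K n\right)\right) = -4 - n + \left(5 + K\right) \left(n + K n\right)$)
$\left(s{\left(-5,5 \right)} \left(\frac{2}{3} + \frac{3}{5}\right) 3\right)^{2} = \left(\left(-4 + 4 \cdot 5 + 5 \left(-5\right)^{2} + 6 \left(-5\right) 5\right) \left(\frac{2}{3} + \frac{3}{5}\right) 3\right)^{2} = \left(\left(-4 + 20 + 5 \cdot 25 - 150\right) \left(2 \cdot \frac{1}{3} + 3 \cdot \frac{1}{5}\right) 3\right)^{2} = \left(\left(-4 + 20 + 125 - 150\right) \left(\frac{2}{3} + \frac{3}{5}\right) 3\right)^{2} = \left(\left(-9\right) \frac{19}{15} \cdot 3\right)^{2} = \left(\left(- \frac{57}{5}\right) 3\right)^{2} = \left(- \frac{171}{5}\right)^{2} = \frac{29241}{25}$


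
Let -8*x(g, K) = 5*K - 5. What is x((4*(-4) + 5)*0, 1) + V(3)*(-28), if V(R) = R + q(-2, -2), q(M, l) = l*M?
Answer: -196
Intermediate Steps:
q(M, l) = M*l
V(R) = 4 + R (V(R) = R - 2*(-2) = R + 4 = 4 + R)
x(g, K) = 5/8 - 5*K/8 (x(g, K) = -(5*K - 5)/8 = -(-5 + 5*K)/8 = 5/8 - 5*K/8)
x((4*(-4) + 5)*0, 1) + V(3)*(-28) = (5/8 - 5/8*1) + (4 + 3)*(-28) = (5/8 - 5/8) + 7*(-28) = 0 - 196 = -196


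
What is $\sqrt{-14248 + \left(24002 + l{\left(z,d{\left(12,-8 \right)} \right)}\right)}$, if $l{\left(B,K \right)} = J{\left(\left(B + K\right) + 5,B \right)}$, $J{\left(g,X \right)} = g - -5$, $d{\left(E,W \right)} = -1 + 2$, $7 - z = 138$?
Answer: $\sqrt{9634} \approx 98.153$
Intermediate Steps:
$z = -131$ ($z = 7 - 138 = -131$)
$d{\left(E,W \right)} = 1$
$J{\left(g,X \right)} = 5 + g$ ($J{\left(g,X \right)} = g + 5 = 5 + g$)
$l{\left(B,K \right)} = 10 + B + K$ ($l{\left(B,K \right)} = 5 + \left(\left(B + K\right) + 5\right) = 5 + \left(5 + B + K\right) = 10 + B + K$)
$\sqrt{-14248 + \left(24002 + l{\left(z,d{\left(12,-8 \right)} \right)}\right)} = \sqrt{-14248 + \left(24002 + \left(10 - 131 + 1\right)\right)} = \sqrt{-14248 + \left(24002 - 120\right)} = \sqrt{-14248 + 23882} = \sqrt{9634}$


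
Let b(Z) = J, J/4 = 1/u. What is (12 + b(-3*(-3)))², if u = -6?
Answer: 1156/9 ≈ 128.44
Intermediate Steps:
J = -⅔ (J = 4/(-6) = 4*(-⅙) = -⅔ ≈ -0.66667)
b(Z) = -⅔
(12 + b(-3*(-3)))² = (12 - ⅔)² = (34/3)² = 1156/9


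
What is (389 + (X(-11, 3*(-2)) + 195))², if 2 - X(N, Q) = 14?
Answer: 327184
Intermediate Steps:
X(N, Q) = -12 (X(N, Q) = 2 - 1*14 = 2 - 14 = -12)
(389 + (X(-11, 3*(-2)) + 195))² = (389 + (-12 + 195))² = (389 + 183)² = 572² = 327184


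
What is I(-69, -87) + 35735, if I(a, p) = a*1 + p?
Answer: 35579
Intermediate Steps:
I(a, p) = a + p
I(-69, -87) + 35735 = (-69 - 87) + 35735 = -156 + 35735 = 35579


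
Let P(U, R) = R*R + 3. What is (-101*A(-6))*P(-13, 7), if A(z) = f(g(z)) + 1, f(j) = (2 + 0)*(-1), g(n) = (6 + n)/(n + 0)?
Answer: 5252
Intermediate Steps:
g(n) = (6 + n)/n
f(j) = -2 (f(j) = 2*(-1) = -2)
P(U, R) = 3 + R² (P(U, R) = R² + 3 = 3 + R²)
A(z) = -1 (A(z) = -2 + 1 = -1)
(-101*A(-6))*P(-13, 7) = (-101*(-1))*(3 + 7²) = 101*(3 + 49) = 101*52 = 5252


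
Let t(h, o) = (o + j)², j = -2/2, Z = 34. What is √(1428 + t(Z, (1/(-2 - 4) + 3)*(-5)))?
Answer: √59689/6 ≈ 40.719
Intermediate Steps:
j = -1 (j = -2*½ = -1)
t(h, o) = (-1 + o)² (t(h, o) = (o - 1)² = (-1 + o)²)
√(1428 + t(Z, (1/(-2 - 4) + 3)*(-5))) = √(1428 + (-1 + (1/(-2 - 4) + 3)*(-5))²) = √(1428 + (-1 + (1/(-6) + 3)*(-5))²) = √(1428 + (-1 + (-⅙ + 3)*(-5))²) = √(1428 + (-1 + (17/6)*(-5))²) = √(1428 + (-1 - 85/6)²) = √(1428 + (-91/6)²) = √(1428 + 8281/36) = √(59689/36) = √59689/6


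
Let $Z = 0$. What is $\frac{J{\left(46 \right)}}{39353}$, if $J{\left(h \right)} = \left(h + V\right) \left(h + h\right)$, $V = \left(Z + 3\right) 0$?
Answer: $\frac{184}{1711} \approx 0.10754$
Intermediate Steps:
$V = 0$ ($V = \left(0 + 3\right) 0 = 3 \cdot 0 = 0$)
$J{\left(h \right)} = 2 h^{2}$ ($J{\left(h \right)} = \left(h + 0\right) \left(h + h\right) = h 2 h = 2 h^{2}$)
$\frac{J{\left(46 \right)}}{39353} = \frac{2 \cdot 46^{2}}{39353} = 2 \cdot 2116 \cdot \frac{1}{39353} = 4232 \cdot \frac{1}{39353} = \frac{184}{1711}$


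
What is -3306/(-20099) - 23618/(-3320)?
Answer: 242837051/33364340 ≈ 7.2783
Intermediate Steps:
-3306/(-20099) - 23618/(-3320) = -3306*(-1/20099) - 23618*(-1/3320) = 3306/20099 + 11809/1660 = 242837051/33364340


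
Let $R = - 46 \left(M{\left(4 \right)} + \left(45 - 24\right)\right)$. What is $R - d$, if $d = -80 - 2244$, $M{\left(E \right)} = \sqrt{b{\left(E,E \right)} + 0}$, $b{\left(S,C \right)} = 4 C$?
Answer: $1174$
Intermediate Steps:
$M{\left(E \right)} = 2 \sqrt{E}$ ($M{\left(E \right)} = \sqrt{4 E + 0} = \sqrt{4 E} = 2 \sqrt{E}$)
$R = -1150$ ($R = - 46 \left(2 \sqrt{4} + \left(45 - 24\right)\right) = - 46 \left(2 \cdot 2 + 21\right) = - 46 \left(4 + 21\right) = \left(-46\right) 25 = -1150$)
$d = -2324$ ($d = -80 - 2244 = -2324$)
$R - d = -1150 - -2324 = -1150 + 2324 = 1174$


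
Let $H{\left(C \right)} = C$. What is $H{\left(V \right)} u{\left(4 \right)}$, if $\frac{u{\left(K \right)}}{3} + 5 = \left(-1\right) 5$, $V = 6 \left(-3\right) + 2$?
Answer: $480$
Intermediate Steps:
$V = -16$ ($V = -18 + 2 = -16$)
$u{\left(K \right)} = -30$ ($u{\left(K \right)} = -15 + 3 \left(\left(-1\right) 5\right) = -15 + 3 \left(-5\right) = -15 - 15 = -30$)
$H{\left(V \right)} u{\left(4 \right)} = \left(-16\right) \left(-30\right) = 480$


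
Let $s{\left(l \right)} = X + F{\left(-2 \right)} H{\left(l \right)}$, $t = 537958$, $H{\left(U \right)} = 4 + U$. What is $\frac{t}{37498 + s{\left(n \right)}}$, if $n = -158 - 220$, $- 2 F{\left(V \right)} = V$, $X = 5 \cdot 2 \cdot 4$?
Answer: $\frac{268979}{18582} \approx 14.475$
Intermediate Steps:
$X = 40$ ($X = 10 \cdot 4 = 40$)
$F{\left(V \right)} = - \frac{V}{2}$
$n = -378$ ($n = -158 - 220 = -378$)
$s{\left(l \right)} = 44 + l$ ($s{\left(l \right)} = 40 + \left(- \frac{1}{2}\right) \left(-2\right) \left(4 + l\right) = 40 + 1 \left(4 + l\right) = 40 + \left(4 + l\right) = 44 + l$)
$\frac{t}{37498 + s{\left(n \right)}} = \frac{537958}{37498 + \left(44 - 378\right)} = \frac{537958}{37498 - 334} = \frac{537958}{37164} = 537958 \cdot \frac{1}{37164} = \frac{268979}{18582}$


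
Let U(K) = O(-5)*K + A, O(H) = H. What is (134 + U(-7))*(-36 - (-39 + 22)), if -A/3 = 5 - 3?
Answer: -3097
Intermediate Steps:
A = -6 (A = -3*(5 - 3) = -3*2 = -6)
U(K) = -6 - 5*K (U(K) = -5*K - 6 = -6 - 5*K)
(134 + U(-7))*(-36 - (-39 + 22)) = (134 + (-6 - 5*(-7)))*(-36 - (-39 + 22)) = (134 + (-6 + 35))*(-36 - 1*(-17)) = (134 + 29)*(-36 + 17) = 163*(-19) = -3097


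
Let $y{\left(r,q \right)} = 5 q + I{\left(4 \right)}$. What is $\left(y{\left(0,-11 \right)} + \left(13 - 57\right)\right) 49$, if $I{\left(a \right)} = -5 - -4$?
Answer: $-4900$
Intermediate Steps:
$I{\left(a \right)} = -1$ ($I{\left(a \right)} = -5 + 4 = -1$)
$y{\left(r,q \right)} = -1 + 5 q$ ($y{\left(r,q \right)} = 5 q - 1 = -1 + 5 q$)
$\left(y{\left(0,-11 \right)} + \left(13 - 57\right)\right) 49 = \left(\left(-1 + 5 \left(-11\right)\right) + \left(13 - 57\right)\right) 49 = \left(\left(-1 - 55\right) + \left(13 - 57\right)\right) 49 = \left(-56 - 44\right) 49 = \left(-100\right) 49 = -4900$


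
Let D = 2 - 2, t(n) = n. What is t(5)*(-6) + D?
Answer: -30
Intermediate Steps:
D = 0
t(5)*(-6) + D = 5*(-6) + 0 = -30 + 0 = -30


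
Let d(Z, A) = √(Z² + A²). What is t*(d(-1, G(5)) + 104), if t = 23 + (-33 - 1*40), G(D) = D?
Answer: -5200 - 50*√26 ≈ -5455.0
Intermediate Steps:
t = -50 (t = 23 + (-33 - 40) = 23 - 73 = -50)
d(Z, A) = √(A² + Z²)
t*(d(-1, G(5)) + 104) = -50*(√(5² + (-1)²) + 104) = -50*(√(25 + 1) + 104) = -50*(√26 + 104) = -50*(104 + √26) = -5200 - 50*√26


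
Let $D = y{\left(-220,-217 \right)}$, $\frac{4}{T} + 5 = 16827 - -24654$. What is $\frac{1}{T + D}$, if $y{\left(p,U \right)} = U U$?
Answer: $\frac{10369}{488265842} \approx 2.1236 \cdot 10^{-5}$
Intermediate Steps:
$y{\left(p,U \right)} = U^{2}$
$T = \frac{1}{10369}$ ($T = \frac{4}{-5 + \left(16827 - -24654\right)} = \frac{4}{-5 + \left(16827 + 24654\right)} = \frac{4}{-5 + 41481} = \frac{4}{41476} = 4 \cdot \frac{1}{41476} = \frac{1}{10369} \approx 9.6441 \cdot 10^{-5}$)
$D = 47089$ ($D = \left(-217\right)^{2} = 47089$)
$\frac{1}{T + D} = \frac{1}{\frac{1}{10369} + 47089} = \frac{1}{\frac{488265842}{10369}} = \frac{10369}{488265842}$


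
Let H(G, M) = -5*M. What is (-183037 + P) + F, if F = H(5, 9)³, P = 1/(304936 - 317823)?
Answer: -3533125695/12887 ≈ -2.7416e+5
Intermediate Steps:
P = -1/12887 (P = 1/(-12887) = -1/12887 ≈ -7.7598e-5)
F = -91125 (F = (-5*9)³ = (-45)³ = -91125)
(-183037 + P) + F = (-183037 - 1/12887) - 91125 = -2358797820/12887 - 91125 = -3533125695/12887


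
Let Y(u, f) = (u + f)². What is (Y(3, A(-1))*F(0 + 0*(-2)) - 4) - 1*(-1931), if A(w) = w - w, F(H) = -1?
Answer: 1918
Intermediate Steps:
A(w) = 0
Y(u, f) = (f + u)²
(Y(3, A(-1))*F(0 + 0*(-2)) - 4) - 1*(-1931) = ((0 + 3)²*(-1) - 4) - 1*(-1931) = (3²*(-1) - 4) + 1931 = (9*(-1) - 4) + 1931 = (-9 - 4) + 1931 = -13 + 1931 = 1918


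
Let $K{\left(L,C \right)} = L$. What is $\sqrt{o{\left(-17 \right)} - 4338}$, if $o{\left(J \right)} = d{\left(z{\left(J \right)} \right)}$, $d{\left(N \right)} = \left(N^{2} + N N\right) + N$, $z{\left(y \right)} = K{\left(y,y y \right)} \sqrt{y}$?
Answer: $\sqrt{-14164 - 17 i \sqrt{17}} \approx 0.2945 - 119.01 i$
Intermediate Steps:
$z{\left(y \right)} = y^{\frac{3}{2}}$ ($z{\left(y \right)} = y \sqrt{y} = y^{\frac{3}{2}}$)
$d{\left(N \right)} = N + 2 N^{2}$ ($d{\left(N \right)} = \left(N^{2} + N^{2}\right) + N = 2 N^{2} + N = N + 2 N^{2}$)
$o{\left(J \right)} = J^{\frac{3}{2}} \left(1 + 2 J^{\frac{3}{2}}\right)$
$\sqrt{o{\left(-17 \right)} - 4338} = \sqrt{\left(\left(-17\right)^{\frac{3}{2}} + 2 \left(-17\right)^{3}\right) - 4338} = \sqrt{\left(- 17 i \sqrt{17} + 2 \left(-4913\right)\right) - 4338} = \sqrt{\left(- 17 i \sqrt{17} - 9826\right) - 4338} = \sqrt{\left(-9826 - 17 i \sqrt{17}\right) - 4338} = \sqrt{-14164 - 17 i \sqrt{17}}$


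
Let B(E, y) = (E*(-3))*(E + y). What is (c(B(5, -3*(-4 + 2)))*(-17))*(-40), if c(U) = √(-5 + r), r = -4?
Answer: 2040*I ≈ 2040.0*I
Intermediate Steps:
B(E, y) = -3*E*(E + y) (B(E, y) = (-3*E)*(E + y) = -3*E*(E + y))
c(U) = 3*I (c(U) = √(-5 - 4) = √(-9) = 3*I)
(c(B(5, -3*(-4 + 2)))*(-17))*(-40) = ((3*I)*(-17))*(-40) = -51*I*(-40) = 2040*I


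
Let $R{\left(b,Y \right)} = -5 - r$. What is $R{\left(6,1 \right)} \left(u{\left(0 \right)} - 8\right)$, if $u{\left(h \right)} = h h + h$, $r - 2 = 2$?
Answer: $72$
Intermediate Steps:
$r = 4$ ($r = 2 + 2 = 4$)
$R{\left(b,Y \right)} = -9$ ($R{\left(b,Y \right)} = -5 - 4 = -9$)
$u{\left(h \right)} = h + h^{2}$ ($u{\left(h \right)} = h^{2} + h = h + h^{2}$)
$R{\left(6,1 \right)} \left(u{\left(0 \right)} - 8\right) = - 9 \left(0 \left(1 + 0\right) - 8\right) = - 9 \left(0 \cdot 1 - 8\right) = - 9 \left(0 - 8\right) = \left(-9\right) \left(-8\right) = 72$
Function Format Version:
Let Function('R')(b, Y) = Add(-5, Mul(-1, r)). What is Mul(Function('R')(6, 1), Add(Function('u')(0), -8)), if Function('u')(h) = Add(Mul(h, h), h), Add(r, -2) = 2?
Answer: 72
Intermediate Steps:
r = 4 (r = Add(2, 2) = 4)
Function('R')(b, Y) = -9 (Function('R')(b, Y) = Add(-5, Mul(-1, 4)) = Add(-5, -4) = -9)
Function('u')(h) = Add(h, Pow(h, 2)) (Function('u')(h) = Add(Pow(h, 2), h) = Add(h, Pow(h, 2)))
Mul(Function('R')(6, 1), Add(Function('u')(0), -8)) = Mul(-9, Add(Mul(0, Add(1, 0)), -8)) = Mul(-9, Add(Mul(0, 1), -8)) = Mul(-9, Add(0, -8)) = Mul(-9, -8) = 72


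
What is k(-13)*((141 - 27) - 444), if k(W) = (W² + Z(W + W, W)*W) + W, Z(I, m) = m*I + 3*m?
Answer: 1231230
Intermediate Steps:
Z(I, m) = 3*m + I*m (Z(I, m) = I*m + 3*m = 3*m + I*m)
k(W) = W + W² + W²*(3 + 2*W) (k(W) = (W² + (W*(3 + (W + W)))*W) + W = (W² + (W*(3 + 2*W))*W) + W = (W² + W²*(3 + 2*W)) + W = W + W² + W²*(3 + 2*W))
k(-13)*((141 - 27) - 444) = (-13*(1 - 13 - 13*(3 + 2*(-13))))*((141 - 27) - 444) = (-13*(1 - 13 - 13*(3 - 26)))*(114 - 444) = -13*(1 - 13 - 13*(-23))*(-330) = -13*(1 - 13 + 299)*(-330) = -13*287*(-330) = -3731*(-330) = 1231230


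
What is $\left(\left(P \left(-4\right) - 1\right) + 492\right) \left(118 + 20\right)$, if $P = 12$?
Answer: $61134$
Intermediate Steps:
$\left(\left(P \left(-4\right) - 1\right) + 492\right) \left(118 + 20\right) = \left(\left(12 \left(-4\right) - 1\right) + 492\right) \left(118 + 20\right) = \left(\left(-48 - 1\right) + 492\right) 138 = \left(-49 + 492\right) 138 = 443 \cdot 138 = 61134$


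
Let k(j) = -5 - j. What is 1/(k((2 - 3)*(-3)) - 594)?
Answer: -1/602 ≈ -0.0016611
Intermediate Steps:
1/(k((2 - 3)*(-3)) - 594) = 1/((-5 - (2 - 3)*(-3)) - 594) = 1/((-5 - (-1)*(-3)) - 594) = 1/((-5 - 1*3) - 594) = 1/((-5 - 3) - 594) = 1/(-8 - 594) = 1/(-602) = -1/602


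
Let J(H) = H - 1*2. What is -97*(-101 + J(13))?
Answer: 8730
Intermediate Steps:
J(H) = -2 + H (J(H) = H - 2 = -2 + H)
-97*(-101 + J(13)) = -97*(-101 + (-2 + 13)) = -97*(-101 + 11) = -97*(-90) = 8730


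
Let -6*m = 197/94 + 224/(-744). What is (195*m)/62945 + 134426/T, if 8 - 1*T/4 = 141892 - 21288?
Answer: -3710795620733/13271956170648 ≈ -0.27960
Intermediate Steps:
m = -15689/52452 (m = -(197/94 + 224/(-744))/6 = -(197*(1/94) + 224*(-1/744))/6 = -(197/94 - 28/93)/6 = -⅙*15689/8742 = -15689/52452 ≈ -0.29911)
T = -482384 (T = 32 - 4*(141892 - 21288) = 32 - 4*120604 = 32 - 482416 = -482384)
(195*m)/62945 + 134426/T = (195*(-15689/52452))/62945 + 134426/(-482384) = -1019785/17484*1/62945 + 134426*(-1/482384) = -203957/220106076 - 67213/241192 = -3710795620733/13271956170648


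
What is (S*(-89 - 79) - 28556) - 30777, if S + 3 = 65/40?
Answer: -59102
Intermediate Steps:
S = -11/8 (S = -3 + 65/40 = -3 + 65*(1/40) = -3 + 13/8 = -11/8 ≈ -1.3750)
(S*(-89 - 79) - 28556) - 30777 = (-11*(-89 - 79)/8 - 28556) - 30777 = (-11/8*(-168) - 28556) - 30777 = (231 - 28556) - 30777 = -28325 - 30777 = -59102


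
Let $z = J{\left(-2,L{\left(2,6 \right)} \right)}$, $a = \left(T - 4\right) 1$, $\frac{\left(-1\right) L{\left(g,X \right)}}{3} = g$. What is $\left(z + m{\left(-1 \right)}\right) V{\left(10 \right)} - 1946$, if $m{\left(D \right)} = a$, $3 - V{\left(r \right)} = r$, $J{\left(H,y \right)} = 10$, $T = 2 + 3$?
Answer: $-2023$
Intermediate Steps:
$T = 5$
$L{\left(g,X \right)} = - 3 g$
$a = 1$ ($a = \left(5 - 4\right) 1 = 1 \cdot 1 = 1$)
$V{\left(r \right)} = 3 - r$
$m{\left(D \right)} = 1$
$z = 10$
$\left(z + m{\left(-1 \right)}\right) V{\left(10 \right)} - 1946 = \left(10 + 1\right) \left(3 - 10\right) - 1946 = 11 \left(3 - 10\right) - 1946 = 11 \left(-7\right) - 1946 = -77 - 1946 = -2023$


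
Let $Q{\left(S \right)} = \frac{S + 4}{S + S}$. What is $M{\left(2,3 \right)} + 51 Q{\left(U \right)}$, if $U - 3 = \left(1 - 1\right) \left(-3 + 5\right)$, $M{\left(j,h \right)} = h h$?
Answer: $\frac{137}{2} \approx 68.5$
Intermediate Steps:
$M{\left(j,h \right)} = h^{2}$
$U = 3$ ($U = 3 + \left(1 - 1\right) \left(-3 + 5\right) = 3 + 0 \cdot 2 = 3 + 0 = 3$)
$Q{\left(S \right)} = \frac{4 + S}{2 S}$
$M{\left(2,3 \right)} + 51 Q{\left(U \right)} = 3^{2} + 51 \frac{4 + 3}{2 \cdot 3} = 9 + 51 \cdot \frac{1}{2} \cdot \frac{1}{3} \cdot 7 = 9 + 51 \cdot \frac{7}{6} = 9 + \frac{119}{2} = \frac{137}{2}$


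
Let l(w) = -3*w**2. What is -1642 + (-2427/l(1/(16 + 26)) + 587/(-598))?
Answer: 852408945/598 ≈ 1.4254e+6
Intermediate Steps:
-1642 + (-2427/l(1/(16 + 26)) + 587/(-598)) = -1642 + (-2427*(-(16 + 26)**2/3) + 587/(-598)) = -1642 + (-2427/((-3*(1/42)**2)) + 587*(-1/598)) = -1642 + (-2427/((-3*(1/42)**2)) - 587/598) = -1642 + (-2427/((-3*1/1764)) - 587/598) = -1642 + (-2427/(-1/588) - 587/598) = -1642 + (-2427*(-588) - 587/598) = -1642 + (1427076 - 587/598) = -1642 + 853390861/598 = 852408945/598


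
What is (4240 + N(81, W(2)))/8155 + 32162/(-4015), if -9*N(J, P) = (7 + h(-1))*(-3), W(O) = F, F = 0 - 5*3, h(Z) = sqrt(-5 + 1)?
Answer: -29429777/3929079 + 2*I/24465 ≈ -7.4902 + 8.1749e-5*I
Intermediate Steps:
h(Z) = 2*I (h(Z) = sqrt(-4) = 2*I)
F = -15 (F = 0 - 15 = -15)
W(O) = -15
N(J, P) = 7/3 + 2*I/3 (N(J, P) = -(7 + 2*I)*(-3)/9 = -(-21 - 6*I)/9 = 7/3 + 2*I/3)
(4240 + N(81, W(2)))/8155 + 32162/(-4015) = (4240 + (7/3 + 2*I/3))/8155 + 32162/(-4015) = (12727/3 + 2*I/3)*(1/8155) + 32162*(-1/4015) = (12727/24465 + 2*I/24465) - 32162/4015 = -29429777/3929079 + 2*I/24465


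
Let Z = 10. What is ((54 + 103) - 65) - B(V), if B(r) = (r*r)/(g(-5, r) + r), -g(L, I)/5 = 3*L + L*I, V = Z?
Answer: 6144/67 ≈ 91.702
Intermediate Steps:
V = 10
g(L, I) = -15*L - 5*I*L (g(L, I) = -5*(3*L + L*I) = -5*(3*L + I*L) = -15*L - 5*I*L)
B(r) = r²/(75 + 26*r) (B(r) = (r*r)/(-5*(-5)*(3 + r) + r) = r²/((75 + 25*r) + r) = r²/(75 + 26*r))
((54 + 103) - 65) - B(V) = ((54 + 103) - 65) - 10²/(75 + 26*10) = (157 - 65) - 100/(75 + 260) = 92 - 100/335 = 92 - 1*20/67 = 92 - 20/67 = 6144/67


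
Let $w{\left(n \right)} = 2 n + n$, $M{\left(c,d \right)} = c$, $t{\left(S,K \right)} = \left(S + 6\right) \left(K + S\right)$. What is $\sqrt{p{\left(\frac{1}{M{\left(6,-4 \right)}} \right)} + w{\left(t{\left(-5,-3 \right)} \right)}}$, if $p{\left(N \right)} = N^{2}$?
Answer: $\frac{i \sqrt{863}}{6} \approx 4.8961 i$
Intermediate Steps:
$t{\left(S,K \right)} = \left(6 + S\right) \left(K + S\right)$
$w{\left(n \right)} = 3 n$
$\sqrt{p{\left(\frac{1}{M{\left(6,-4 \right)}} \right)} + w{\left(t{\left(-5,-3 \right)} \right)}} = \sqrt{\left(\frac{1}{6}\right)^{2} + 3 \left(\left(-5\right)^{2} + 6 \left(-3\right) + 6 \left(-5\right) - -15\right)} = \sqrt{\left(\frac{1}{6}\right)^{2} + 3 \left(25 - 18 - 30 + 15\right)} = \sqrt{\frac{1}{36} + 3 \left(-8\right)} = \sqrt{\frac{1}{36} - 24} = \sqrt{- \frac{863}{36}} = \frac{i \sqrt{863}}{6}$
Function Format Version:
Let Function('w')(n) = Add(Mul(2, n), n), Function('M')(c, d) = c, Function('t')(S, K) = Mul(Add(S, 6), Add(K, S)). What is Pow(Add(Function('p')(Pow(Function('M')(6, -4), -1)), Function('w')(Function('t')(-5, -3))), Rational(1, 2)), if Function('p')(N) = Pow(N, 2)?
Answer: Mul(Rational(1, 6), I, Pow(863, Rational(1, 2))) ≈ Mul(4.8961, I)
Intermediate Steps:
Function('t')(S, K) = Mul(Add(6, S), Add(K, S))
Function('w')(n) = Mul(3, n)
Pow(Add(Function('p')(Pow(Function('M')(6, -4), -1)), Function('w')(Function('t')(-5, -3))), Rational(1, 2)) = Pow(Add(Pow(Pow(6, -1), 2), Mul(3, Add(Pow(-5, 2), Mul(6, -3), Mul(6, -5), Mul(-3, -5)))), Rational(1, 2)) = Pow(Add(Pow(Rational(1, 6), 2), Mul(3, Add(25, -18, -30, 15))), Rational(1, 2)) = Pow(Add(Rational(1, 36), Mul(3, -8)), Rational(1, 2)) = Pow(Add(Rational(1, 36), -24), Rational(1, 2)) = Pow(Rational(-863, 36), Rational(1, 2)) = Mul(Rational(1, 6), I, Pow(863, Rational(1, 2)))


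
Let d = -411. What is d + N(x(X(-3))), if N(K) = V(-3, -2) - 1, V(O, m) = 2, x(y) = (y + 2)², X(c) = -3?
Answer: -410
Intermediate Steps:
x(y) = (2 + y)²
N(K) = 1 (N(K) = 2 - 1 = 1)
d + N(x(X(-3))) = -411 + 1 = -410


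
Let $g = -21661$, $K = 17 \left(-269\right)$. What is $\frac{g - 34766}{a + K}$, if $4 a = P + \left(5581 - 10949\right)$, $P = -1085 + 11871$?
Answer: $\frac{112854}{6437} \approx 17.532$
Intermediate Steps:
$P = 10786$
$K = -4573$
$a = \frac{2709}{2}$ ($a = \frac{10786 + \left(5581 - 10949\right)}{4} = \frac{10786 - 5368}{4} = \frac{1}{4} \cdot 5418 = \frac{2709}{2} \approx 1354.5$)
$\frac{g - 34766}{a + K} = \frac{-21661 - 34766}{\frac{2709}{2} - 4573} = - \frac{56427}{- \frac{6437}{2}} = \left(-56427\right) \left(- \frac{2}{6437}\right) = \frac{112854}{6437}$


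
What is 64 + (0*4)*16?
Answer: 64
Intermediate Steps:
64 + (0*4)*16 = 64 + 0*16 = 64 + 0 = 64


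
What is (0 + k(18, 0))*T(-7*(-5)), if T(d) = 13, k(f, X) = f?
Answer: 234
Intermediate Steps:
(0 + k(18, 0))*T(-7*(-5)) = (0 + 18)*13 = 18*13 = 234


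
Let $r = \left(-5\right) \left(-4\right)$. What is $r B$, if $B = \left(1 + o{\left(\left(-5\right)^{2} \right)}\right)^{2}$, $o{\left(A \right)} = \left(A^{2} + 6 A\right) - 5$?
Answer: $11888820$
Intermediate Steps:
$r = 20$
$o{\left(A \right)} = -5 + A^{2} + 6 A$
$B = 594441$ ($B = \left(1 + \left(-5 + \left(\left(-5\right)^{2}\right)^{2} + 6 \left(-5\right)^{2}\right)\right)^{2} = \left(1 + \left(-5 + 25^{2} + 6 \cdot 25\right)\right)^{2} = \left(1 + \left(-5 + 625 + 150\right)\right)^{2} = \left(1 + 770\right)^{2} = 771^{2} = 594441$)
$r B = 20 \cdot 594441 = 11888820$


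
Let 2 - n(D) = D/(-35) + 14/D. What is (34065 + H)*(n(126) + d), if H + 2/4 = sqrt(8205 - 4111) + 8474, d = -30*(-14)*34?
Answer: 6076832691/10 + 642847*sqrt(4094)/45 ≈ 6.0860e+8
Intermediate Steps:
d = 14280 (d = 420*34 = 14280)
n(D) = 2 - 14/D + D/35 (n(D) = 2 - (D/(-35) + 14/D) = 2 - (D*(-1/35) + 14/D) = 2 - (-D/35 + 14/D) = 2 - (14/D - D/35) = 2 + (-14/D + D/35) = 2 - 14/D + D/35)
H = 16947/2 + sqrt(4094) (H = -1/2 + (sqrt(8205 - 4111) + 8474) = -1/2 + (sqrt(4094) + 8474) = -1/2 + (8474 + sqrt(4094)) = 16947/2 + sqrt(4094) ≈ 8537.5)
(34065 + H)*(n(126) + d) = (34065 + (16947/2 + sqrt(4094)))*((2 - 14/126 + (1/35)*126) + 14280) = (85077/2 + sqrt(4094))*((2 - 14*1/126 + 18/5) + 14280) = (85077/2 + sqrt(4094))*((2 - 1/9 + 18/5) + 14280) = (85077/2 + sqrt(4094))*(247/45 + 14280) = (85077/2 + sqrt(4094))*(642847/45) = 6076832691/10 + 642847*sqrt(4094)/45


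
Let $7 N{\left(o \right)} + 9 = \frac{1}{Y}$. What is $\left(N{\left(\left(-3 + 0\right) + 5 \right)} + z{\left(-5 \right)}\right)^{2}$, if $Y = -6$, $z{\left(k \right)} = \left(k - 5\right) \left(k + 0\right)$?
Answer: $\frac{4182025}{1764} \approx 2370.8$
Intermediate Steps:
$z{\left(k \right)} = k \left(-5 + k\right)$ ($z{\left(k \right)} = \left(-5 + k\right) k = k \left(-5 + k\right)$)
$N{\left(o \right)} = - \frac{55}{42}$ ($N{\left(o \right)} = - \frac{9}{7} + \frac{1}{7 \left(-6\right)} = - \frac{9}{7} + \frac{1}{7} \left(- \frac{1}{6}\right) = - \frac{9}{7} - \frac{1}{42} = - \frac{55}{42}$)
$\left(N{\left(\left(-3 + 0\right) + 5 \right)} + z{\left(-5 \right)}\right)^{2} = \left(- \frac{55}{42} - 5 \left(-5 - 5\right)\right)^{2} = \left(- \frac{55}{42} - -50\right)^{2} = \left(- \frac{55}{42} + 50\right)^{2} = \left(\frac{2045}{42}\right)^{2} = \frac{4182025}{1764}$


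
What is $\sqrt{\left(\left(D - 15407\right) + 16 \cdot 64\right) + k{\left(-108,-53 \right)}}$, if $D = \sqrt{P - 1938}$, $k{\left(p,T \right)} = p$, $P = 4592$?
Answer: $\sqrt{-14491 + \sqrt{2654}} \approx 120.16 i$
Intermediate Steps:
$D = \sqrt{2654}$ ($D = \sqrt{4592 - 1938} = \sqrt{2654} \approx 51.517$)
$\sqrt{\left(\left(D - 15407\right) + 16 \cdot 64\right) + k{\left(-108,-53 \right)}} = \sqrt{\left(\left(\sqrt{2654} - 15407\right) + 16 \cdot 64\right) - 108} = \sqrt{\left(\left(-15407 + \sqrt{2654}\right) + 1024\right) - 108} = \sqrt{\left(-14383 + \sqrt{2654}\right) - 108} = \sqrt{-14491 + \sqrt{2654}}$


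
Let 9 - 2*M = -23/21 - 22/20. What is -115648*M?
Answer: -67972112/105 ≈ -6.4735e+5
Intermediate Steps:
M = 2351/420 (M = 9/2 - (-23/21 - 22/20)/2 = 9/2 - (-23*1/21 - 22*1/20)/2 = 9/2 - (-23/21 - 11/10)/2 = 9/2 - ½*(-461/210) = 9/2 + 461/420 = 2351/420 ≈ 5.5976)
-115648*M = -115648*2351/420 = -67972112/105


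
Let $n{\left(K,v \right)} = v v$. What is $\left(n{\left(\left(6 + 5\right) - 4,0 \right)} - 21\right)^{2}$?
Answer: $441$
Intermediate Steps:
$n{\left(K,v \right)} = v^{2}$
$\left(n{\left(\left(6 + 5\right) - 4,0 \right)} - 21\right)^{2} = \left(0^{2} - 21\right)^{2} = \left(0 - 21\right)^{2} = \left(-21\right)^{2} = 441$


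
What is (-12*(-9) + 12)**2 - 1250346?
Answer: -1235946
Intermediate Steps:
(-12*(-9) + 12)**2 - 1250346 = (108 + 12)**2 - 1250346 = 120**2 - 1250346 = 14400 - 1250346 = -1235946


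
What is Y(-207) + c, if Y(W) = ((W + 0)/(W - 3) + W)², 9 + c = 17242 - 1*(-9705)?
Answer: 339961441/4900 ≈ 69380.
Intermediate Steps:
c = 26938 (c = -9 + (17242 - 1*(-9705)) = -9 + (17242 + 9705) = -9 + 26947 = 26938)
Y(W) = (W + W/(-3 + W))² (Y(W) = (W/(-3 + W) + W)² = (W + W/(-3 + W))²)
Y(-207) + c = (-207)²*(-2 - 207)²/(-3 - 207)² + 26938 = 42849*(-209)²/(-210)² + 26938 = 42849*(1/44100)*43681 + 26938 = 207965241/4900 + 26938 = 339961441/4900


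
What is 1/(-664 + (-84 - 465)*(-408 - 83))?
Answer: 1/268895 ≈ 3.7189e-6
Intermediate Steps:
1/(-664 + (-84 - 465)*(-408 - 83)) = 1/(-664 - 549*(-491)) = 1/(-664 + 269559) = 1/268895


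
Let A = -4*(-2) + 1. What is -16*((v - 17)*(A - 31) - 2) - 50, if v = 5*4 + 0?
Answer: 1038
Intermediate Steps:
v = 20 (v = 20 + 0 = 20)
A = 9 (A = 8 + 1 = 9)
-16*((v - 17)*(A - 31) - 2) - 50 = -16*((20 - 17)*(9 - 31) - 2) - 50 = -16*(3*(-22) - 2) - 50 = -16*(-66 - 2) - 50 = -16*(-68) - 50 = 1088 - 50 = 1038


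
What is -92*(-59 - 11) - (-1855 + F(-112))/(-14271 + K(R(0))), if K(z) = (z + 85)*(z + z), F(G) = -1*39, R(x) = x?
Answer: 91903346/14271 ≈ 6439.9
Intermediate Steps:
F(G) = -39
K(z) = 2*z*(85 + z) (K(z) = (85 + z)*(2*z) = 2*z*(85 + z))
-92*(-59 - 11) - (-1855 + F(-112))/(-14271 + K(R(0))) = -92*(-59 - 11) - (-1855 - 39)/(-14271 + 2*0*(85 + 0)) = -92*(-70) - (-1894)/(-14271 + 2*0*85) = 6440 - (-1894)/(-14271 + 0) = 6440 - (-1894)/(-14271) = 6440 - (-1894)*(-1)/14271 = 6440 - 1*1894/14271 = 6440 - 1894/14271 = 91903346/14271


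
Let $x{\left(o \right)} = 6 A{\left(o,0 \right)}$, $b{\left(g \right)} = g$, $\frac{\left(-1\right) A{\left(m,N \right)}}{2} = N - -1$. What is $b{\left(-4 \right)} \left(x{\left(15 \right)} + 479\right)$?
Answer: $-1868$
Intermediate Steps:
$A{\left(m,N \right)} = -2 - 2 N$ ($A{\left(m,N \right)} = - 2 \left(N - -1\right) = - 2 \left(N + 1\right) = - 2 \left(1 + N\right) = -2 - 2 N$)
$x{\left(o \right)} = -12$ ($x{\left(o \right)} = 6 \left(-2 - 0\right) = 6 \left(-2 + 0\right) = 6 \left(-2\right) = -12$)
$b{\left(-4 \right)} \left(x{\left(15 \right)} + 479\right) = - 4 \left(-12 + 479\right) = \left(-4\right) 467 = -1868$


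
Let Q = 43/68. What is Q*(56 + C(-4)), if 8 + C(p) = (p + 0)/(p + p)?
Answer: 4171/136 ≈ 30.669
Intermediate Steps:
C(p) = -15/2 (C(p) = -8 + (p + 0)/(p + p) = -8 + p/((2*p)) = -8 + p*(1/(2*p)) = -8 + ½ = -15/2)
Q = 43/68 (Q = 43*(1/68) = 43/68 ≈ 0.63235)
Q*(56 + C(-4)) = 43*(56 - 15/2)/68 = (43/68)*(97/2) = 4171/136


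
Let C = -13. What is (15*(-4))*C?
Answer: 780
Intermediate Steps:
(15*(-4))*C = (15*(-4))*(-13) = -60*(-13) = 780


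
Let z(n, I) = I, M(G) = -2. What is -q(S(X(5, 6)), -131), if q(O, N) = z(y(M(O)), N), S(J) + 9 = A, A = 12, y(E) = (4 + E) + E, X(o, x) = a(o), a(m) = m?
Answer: 131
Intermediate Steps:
X(o, x) = o
y(E) = 4 + 2*E
S(J) = 3 (S(J) = -9 + 12 = 3)
q(O, N) = N
-q(S(X(5, 6)), -131) = -1*(-131) = 131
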